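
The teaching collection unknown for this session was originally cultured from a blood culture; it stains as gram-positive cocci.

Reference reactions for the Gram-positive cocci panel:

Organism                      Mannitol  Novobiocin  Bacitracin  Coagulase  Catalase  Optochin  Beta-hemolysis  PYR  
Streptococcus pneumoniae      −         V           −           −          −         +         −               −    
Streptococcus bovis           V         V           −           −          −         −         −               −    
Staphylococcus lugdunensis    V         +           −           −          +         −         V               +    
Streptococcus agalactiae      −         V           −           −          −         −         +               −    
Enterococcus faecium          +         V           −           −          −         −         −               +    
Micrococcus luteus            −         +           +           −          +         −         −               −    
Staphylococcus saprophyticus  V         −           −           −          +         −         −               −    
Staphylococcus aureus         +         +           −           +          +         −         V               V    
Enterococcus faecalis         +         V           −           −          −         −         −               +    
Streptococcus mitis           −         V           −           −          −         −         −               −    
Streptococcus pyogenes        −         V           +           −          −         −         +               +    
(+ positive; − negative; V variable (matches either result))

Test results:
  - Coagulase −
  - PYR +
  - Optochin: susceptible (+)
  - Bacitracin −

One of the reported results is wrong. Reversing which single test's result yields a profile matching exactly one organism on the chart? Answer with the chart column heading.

PYR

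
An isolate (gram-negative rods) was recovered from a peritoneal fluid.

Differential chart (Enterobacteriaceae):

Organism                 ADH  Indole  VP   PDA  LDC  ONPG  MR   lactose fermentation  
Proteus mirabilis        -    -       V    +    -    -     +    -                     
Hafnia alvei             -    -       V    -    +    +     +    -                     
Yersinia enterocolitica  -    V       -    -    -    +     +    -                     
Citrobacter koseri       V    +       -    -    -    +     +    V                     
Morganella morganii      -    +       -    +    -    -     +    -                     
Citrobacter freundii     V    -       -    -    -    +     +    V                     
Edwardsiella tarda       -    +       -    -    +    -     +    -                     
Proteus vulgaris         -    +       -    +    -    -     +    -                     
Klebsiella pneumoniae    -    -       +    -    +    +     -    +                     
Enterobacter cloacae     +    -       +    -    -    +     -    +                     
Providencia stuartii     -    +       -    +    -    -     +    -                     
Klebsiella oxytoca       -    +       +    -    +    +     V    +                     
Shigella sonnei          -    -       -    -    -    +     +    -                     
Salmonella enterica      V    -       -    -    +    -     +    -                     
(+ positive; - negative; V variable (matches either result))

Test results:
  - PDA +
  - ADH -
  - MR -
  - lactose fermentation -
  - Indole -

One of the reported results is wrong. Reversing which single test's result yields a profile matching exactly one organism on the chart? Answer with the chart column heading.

MR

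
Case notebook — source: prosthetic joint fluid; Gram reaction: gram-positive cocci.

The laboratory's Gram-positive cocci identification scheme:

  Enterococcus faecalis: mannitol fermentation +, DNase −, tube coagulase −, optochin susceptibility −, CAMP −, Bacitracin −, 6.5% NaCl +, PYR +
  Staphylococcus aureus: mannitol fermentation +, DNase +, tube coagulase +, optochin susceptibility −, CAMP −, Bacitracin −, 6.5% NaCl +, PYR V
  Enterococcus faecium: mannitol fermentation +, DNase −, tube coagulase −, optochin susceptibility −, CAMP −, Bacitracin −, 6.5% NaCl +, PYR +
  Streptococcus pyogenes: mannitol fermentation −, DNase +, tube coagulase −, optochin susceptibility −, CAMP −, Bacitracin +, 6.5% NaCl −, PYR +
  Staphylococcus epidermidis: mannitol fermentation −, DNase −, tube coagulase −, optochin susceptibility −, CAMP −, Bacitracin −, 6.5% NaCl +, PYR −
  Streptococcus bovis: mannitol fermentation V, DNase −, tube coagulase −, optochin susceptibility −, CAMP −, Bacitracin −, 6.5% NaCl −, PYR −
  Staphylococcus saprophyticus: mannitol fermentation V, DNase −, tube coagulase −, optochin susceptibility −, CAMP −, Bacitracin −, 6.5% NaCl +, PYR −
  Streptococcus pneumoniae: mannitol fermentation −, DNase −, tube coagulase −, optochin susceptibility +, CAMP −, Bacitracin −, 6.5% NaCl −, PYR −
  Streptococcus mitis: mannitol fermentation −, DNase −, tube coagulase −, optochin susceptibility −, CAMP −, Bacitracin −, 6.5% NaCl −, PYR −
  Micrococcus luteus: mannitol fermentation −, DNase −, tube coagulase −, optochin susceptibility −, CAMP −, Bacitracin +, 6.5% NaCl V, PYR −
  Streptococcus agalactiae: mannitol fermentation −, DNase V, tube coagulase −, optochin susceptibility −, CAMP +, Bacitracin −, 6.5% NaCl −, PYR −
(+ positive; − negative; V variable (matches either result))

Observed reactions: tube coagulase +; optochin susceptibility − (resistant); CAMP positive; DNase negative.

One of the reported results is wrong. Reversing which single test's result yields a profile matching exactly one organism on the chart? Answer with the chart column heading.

tube coagulase

As reported, no row in the chart matches all 4 reactions.
Reversing DNase → still no organism matches.
Reversing CAMP → still no organism matches.
Reversing optochin susceptibility → still no organism matches.
Reversing tube coagulase (to −) → unique match: Streptococcus agalactiae.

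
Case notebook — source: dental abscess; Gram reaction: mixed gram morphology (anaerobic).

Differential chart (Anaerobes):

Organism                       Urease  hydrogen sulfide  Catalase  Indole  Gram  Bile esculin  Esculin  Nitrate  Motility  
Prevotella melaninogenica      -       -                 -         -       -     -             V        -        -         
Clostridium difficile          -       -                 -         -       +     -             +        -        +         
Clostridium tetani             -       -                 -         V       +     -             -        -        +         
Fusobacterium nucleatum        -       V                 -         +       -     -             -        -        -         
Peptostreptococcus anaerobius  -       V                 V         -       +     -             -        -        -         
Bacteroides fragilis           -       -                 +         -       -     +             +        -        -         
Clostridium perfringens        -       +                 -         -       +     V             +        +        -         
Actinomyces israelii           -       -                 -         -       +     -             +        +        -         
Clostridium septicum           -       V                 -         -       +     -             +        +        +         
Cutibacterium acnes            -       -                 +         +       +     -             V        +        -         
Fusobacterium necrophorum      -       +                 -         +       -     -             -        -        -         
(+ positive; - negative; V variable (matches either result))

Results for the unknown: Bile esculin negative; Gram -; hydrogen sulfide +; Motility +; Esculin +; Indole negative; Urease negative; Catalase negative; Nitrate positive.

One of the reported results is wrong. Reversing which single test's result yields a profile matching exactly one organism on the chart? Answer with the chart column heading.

Gram

As reported, no row in the chart matches all 9 reactions.
Reversing Gram (to +) → unique match: Clostridium septicum.
Reversing Bile esculin → still no organism matches.
Reversing Catalase → still no organism matches.
Reversing Esculin → still no organism matches.
Reversing Indole → still no organism matches.
Reversing hydrogen sulfide → still no organism matches.
Reversing Nitrate → still no organism matches.
Reversing Motility → still no organism matches.
Reversing Urease → still no organism matches.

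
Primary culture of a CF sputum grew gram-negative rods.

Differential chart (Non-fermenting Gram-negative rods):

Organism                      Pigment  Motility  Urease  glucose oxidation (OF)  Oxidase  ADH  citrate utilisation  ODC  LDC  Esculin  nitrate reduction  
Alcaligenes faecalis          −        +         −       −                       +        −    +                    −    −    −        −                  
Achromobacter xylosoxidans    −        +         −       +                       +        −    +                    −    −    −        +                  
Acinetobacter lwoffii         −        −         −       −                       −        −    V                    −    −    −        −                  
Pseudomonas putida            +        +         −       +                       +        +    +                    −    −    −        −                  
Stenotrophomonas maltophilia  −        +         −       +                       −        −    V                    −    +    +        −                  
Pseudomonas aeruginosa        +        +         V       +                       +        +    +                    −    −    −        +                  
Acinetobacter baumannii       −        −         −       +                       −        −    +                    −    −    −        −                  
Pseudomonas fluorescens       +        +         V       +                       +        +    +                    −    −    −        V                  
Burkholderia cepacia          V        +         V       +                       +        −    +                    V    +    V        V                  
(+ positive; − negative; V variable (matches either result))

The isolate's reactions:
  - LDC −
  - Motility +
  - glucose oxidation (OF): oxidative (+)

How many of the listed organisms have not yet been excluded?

4

LDC −: excludes Stenotrophomonas maltophilia, Burkholderia cepacia — 7 left.
Motility +: excludes Acinetobacter lwoffii, Acinetobacter baumannii — 5 left.
glucose oxidation (OF) +: excludes Alcaligenes faecalis — 4 left.
Still consistent: Achromobacter xylosoxidans, Pseudomonas aeruginosa, Pseudomonas fluorescens, Pseudomonas putida.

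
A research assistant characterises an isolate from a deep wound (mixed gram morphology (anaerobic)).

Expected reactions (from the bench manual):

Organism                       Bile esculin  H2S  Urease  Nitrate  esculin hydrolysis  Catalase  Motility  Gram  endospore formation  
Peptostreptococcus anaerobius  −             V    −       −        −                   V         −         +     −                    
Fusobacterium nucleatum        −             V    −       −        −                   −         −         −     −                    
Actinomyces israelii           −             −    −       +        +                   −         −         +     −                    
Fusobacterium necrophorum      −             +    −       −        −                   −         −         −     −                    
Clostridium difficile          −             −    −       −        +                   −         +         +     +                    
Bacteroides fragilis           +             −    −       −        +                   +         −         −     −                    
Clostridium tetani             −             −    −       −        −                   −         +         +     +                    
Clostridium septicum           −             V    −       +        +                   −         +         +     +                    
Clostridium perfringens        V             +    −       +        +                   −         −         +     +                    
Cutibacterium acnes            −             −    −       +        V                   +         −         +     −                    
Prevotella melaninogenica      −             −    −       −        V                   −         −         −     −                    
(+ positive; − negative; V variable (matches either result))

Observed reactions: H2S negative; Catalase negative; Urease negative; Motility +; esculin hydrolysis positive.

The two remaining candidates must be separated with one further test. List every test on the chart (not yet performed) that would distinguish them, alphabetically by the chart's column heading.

Urease −: all 11 remaining candidates are consistent.
H2S −: excludes Fusobacterium necrophorum, Clostridium perfringens — 9 left.
esculin hydrolysis +: excludes Peptostreptococcus anaerobius, Fusobacterium nucleatum, Clostridium tetani — 6 left.
Catalase −: excludes Bacteroides fragilis, Cutibacterium acnes — 4 left.
Motility +: excludes Actinomyces israelii, Prevotella melaninogenica — 2 left.
Two candidates remain: Clostridium difficile and Clostridium septicum.
  Bile esculin: − vs − — same for both, does not separate.
  Nitrate: Clostridium difficile −, Clostridium septicum + — discriminates.
  Gram: + vs + — same for both, does not separate.
  endospore formation: + vs + — same for both, does not separate.

Nitrate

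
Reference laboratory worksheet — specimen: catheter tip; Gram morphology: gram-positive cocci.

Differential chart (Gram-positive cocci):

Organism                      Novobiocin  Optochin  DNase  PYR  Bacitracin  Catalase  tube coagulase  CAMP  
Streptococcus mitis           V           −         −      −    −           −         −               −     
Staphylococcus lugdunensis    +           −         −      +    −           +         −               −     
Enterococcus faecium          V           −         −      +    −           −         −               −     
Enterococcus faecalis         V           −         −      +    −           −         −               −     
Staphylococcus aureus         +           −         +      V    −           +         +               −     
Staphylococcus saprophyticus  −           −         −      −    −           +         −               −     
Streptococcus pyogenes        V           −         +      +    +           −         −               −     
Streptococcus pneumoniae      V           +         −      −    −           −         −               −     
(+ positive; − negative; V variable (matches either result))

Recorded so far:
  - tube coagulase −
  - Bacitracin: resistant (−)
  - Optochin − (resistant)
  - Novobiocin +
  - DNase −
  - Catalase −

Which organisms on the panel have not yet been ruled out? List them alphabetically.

Novobiocin +: excludes Staphylococcus saprophyticus — 7 left.
Catalase −: excludes Staphylococcus lugdunensis, Staphylococcus aureus — 5 left.
Bacitracin −: excludes Streptococcus pyogenes — 4 left.
tube coagulase −: all 4 remaining candidates are consistent.
DNase −: all 4 remaining candidates are consistent.
Optochin −: excludes Streptococcus pneumoniae — 3 left.

Enterococcus faecalis, Enterococcus faecium, Streptococcus mitis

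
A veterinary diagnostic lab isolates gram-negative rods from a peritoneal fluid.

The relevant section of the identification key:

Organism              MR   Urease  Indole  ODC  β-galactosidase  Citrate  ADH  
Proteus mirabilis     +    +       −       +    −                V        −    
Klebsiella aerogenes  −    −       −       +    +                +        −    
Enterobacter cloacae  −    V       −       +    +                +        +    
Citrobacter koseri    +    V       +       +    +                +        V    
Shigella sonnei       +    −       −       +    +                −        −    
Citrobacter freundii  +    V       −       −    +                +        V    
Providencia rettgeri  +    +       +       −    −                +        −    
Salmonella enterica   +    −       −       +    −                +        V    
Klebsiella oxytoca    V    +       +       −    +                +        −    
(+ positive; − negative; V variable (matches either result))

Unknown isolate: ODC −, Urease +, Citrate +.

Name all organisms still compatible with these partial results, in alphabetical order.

ODC −: excludes 6 organisms — 3 left.
Citrate +: all 3 remaining candidates are consistent.
Urease +: all 3 remaining candidates are consistent.

Citrobacter freundii, Klebsiella oxytoca, Providencia rettgeri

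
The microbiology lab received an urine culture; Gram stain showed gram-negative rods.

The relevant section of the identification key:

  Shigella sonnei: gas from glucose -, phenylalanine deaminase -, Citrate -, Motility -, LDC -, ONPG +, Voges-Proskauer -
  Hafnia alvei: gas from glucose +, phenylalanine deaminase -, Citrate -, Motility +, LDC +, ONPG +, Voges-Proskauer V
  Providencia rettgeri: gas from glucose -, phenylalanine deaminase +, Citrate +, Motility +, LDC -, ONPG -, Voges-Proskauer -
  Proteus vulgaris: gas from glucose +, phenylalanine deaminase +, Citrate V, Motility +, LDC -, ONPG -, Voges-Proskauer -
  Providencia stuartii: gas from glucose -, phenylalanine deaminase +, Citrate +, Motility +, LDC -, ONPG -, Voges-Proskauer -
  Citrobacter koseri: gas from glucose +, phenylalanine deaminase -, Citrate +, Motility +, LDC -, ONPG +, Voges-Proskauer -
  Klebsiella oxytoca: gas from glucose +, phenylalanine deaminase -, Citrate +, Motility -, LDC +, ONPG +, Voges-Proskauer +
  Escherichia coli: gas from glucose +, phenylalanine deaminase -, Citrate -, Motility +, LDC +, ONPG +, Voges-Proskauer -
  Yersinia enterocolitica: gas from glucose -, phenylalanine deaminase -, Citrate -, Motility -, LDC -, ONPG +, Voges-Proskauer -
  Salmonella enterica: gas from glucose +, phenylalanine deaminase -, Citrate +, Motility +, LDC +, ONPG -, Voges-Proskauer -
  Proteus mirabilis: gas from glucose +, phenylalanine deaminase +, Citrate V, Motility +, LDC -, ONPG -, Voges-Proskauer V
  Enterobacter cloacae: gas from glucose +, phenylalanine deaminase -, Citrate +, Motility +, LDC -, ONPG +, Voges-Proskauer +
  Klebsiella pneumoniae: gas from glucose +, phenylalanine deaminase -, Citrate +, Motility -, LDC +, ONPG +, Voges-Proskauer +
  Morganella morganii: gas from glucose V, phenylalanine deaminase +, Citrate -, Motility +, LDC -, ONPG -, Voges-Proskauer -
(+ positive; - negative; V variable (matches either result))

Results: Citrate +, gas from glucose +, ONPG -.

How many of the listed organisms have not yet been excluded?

3

Citrate +: excludes 5 organisms — 9 left.
ONPG -: excludes Citrobacter koseri, Klebsiella oxytoca, Enterobacter cloacae, Klebsiella pneumoniae — 5 left.
gas from glucose +: excludes Providencia rettgeri, Providencia stuartii — 3 left.
Still consistent: Proteus mirabilis, Proteus vulgaris, Salmonella enterica.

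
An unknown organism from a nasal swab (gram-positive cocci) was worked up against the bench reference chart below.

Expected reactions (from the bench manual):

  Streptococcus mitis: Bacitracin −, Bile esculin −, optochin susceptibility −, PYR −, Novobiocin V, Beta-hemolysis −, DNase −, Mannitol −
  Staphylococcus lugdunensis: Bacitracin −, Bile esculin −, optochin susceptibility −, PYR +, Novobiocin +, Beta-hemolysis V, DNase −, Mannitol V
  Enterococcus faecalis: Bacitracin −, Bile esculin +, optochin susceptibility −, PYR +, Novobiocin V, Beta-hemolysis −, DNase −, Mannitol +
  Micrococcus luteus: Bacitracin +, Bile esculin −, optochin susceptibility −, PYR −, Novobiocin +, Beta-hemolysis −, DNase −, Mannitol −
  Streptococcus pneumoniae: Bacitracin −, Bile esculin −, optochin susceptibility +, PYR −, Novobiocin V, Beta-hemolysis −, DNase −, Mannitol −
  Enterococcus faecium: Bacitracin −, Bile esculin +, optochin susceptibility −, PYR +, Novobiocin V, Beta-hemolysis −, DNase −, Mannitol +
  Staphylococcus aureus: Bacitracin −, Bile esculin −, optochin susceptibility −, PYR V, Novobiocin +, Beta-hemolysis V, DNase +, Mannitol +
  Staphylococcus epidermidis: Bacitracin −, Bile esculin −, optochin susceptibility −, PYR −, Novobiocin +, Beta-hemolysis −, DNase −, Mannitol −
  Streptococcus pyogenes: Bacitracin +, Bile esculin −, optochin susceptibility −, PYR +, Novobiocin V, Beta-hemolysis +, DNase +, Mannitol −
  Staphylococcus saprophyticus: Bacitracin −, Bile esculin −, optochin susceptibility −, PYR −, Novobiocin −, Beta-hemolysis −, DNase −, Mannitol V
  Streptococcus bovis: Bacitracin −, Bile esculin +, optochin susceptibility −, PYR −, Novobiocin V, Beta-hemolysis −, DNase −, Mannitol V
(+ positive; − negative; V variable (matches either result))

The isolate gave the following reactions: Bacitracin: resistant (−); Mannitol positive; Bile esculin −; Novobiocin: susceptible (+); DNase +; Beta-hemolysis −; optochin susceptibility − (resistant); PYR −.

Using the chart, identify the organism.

Staphylococcus aureus

optochin susceptibility −: excludes Streptococcus pneumoniae — 10 left.
Novobiocin +: excludes Staphylococcus saprophyticus — 9 left.
DNase +: excludes 7 organisms — 2 left.
Bile esculin −: all 2 remaining candidates are consistent.
Bacitracin −: excludes Streptococcus pyogenes — 1 left.
PYR −: the one remaining candidate is consistent.
Beta-hemolysis −: the one remaining candidate is consistent.
Mannitol +: the one remaining candidate is consistent.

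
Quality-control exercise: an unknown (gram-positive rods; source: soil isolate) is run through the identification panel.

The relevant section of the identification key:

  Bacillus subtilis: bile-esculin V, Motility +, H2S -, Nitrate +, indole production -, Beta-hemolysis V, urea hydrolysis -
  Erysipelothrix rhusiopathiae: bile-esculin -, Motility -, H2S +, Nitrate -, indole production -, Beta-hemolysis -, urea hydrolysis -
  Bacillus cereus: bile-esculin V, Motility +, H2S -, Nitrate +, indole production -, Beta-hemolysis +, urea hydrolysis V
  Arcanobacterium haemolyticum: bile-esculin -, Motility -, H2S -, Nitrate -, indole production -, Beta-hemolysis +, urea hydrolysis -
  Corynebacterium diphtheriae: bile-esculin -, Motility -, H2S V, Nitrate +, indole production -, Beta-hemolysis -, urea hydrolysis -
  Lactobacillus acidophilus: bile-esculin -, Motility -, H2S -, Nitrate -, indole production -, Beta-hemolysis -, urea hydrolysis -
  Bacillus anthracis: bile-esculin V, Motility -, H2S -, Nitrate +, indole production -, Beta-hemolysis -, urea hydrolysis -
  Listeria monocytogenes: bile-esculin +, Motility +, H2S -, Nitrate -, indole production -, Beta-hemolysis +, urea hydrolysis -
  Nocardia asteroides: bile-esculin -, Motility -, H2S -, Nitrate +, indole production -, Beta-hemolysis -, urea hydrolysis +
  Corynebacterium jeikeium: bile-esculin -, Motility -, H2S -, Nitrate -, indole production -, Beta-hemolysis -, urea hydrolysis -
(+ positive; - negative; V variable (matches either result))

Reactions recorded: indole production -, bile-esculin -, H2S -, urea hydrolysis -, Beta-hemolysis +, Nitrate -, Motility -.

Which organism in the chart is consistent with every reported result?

Beta-hemolysis +: excludes 6 organisms — 4 left.
Nitrate -: excludes Bacillus subtilis, Bacillus cereus — 2 left.
Motility -: excludes Listeria monocytogenes — 1 left.
urea hydrolysis -: the one remaining candidate is consistent.
indole production -: the one remaining candidate is consistent.
H2S -: the one remaining candidate is consistent.
bile-esculin -: the one remaining candidate is consistent.

Arcanobacterium haemolyticum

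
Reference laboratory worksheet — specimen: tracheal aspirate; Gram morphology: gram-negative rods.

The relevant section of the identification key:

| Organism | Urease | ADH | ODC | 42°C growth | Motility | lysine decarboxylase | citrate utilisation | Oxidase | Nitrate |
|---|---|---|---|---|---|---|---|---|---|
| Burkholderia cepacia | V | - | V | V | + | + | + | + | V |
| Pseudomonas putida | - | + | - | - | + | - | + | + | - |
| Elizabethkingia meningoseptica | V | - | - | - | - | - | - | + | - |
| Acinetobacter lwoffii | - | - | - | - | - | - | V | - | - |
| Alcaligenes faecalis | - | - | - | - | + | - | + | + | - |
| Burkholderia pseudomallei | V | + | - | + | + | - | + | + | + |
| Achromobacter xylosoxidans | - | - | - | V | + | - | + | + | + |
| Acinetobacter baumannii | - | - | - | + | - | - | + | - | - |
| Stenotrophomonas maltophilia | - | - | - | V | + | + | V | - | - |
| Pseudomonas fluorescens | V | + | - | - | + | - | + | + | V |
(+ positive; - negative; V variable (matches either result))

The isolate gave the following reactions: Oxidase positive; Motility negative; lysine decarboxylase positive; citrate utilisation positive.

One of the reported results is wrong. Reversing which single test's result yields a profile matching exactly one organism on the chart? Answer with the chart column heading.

Motility

As reported, no row in the chart matches all 4 reactions.
Reversing Oxidase → still no organism matches.
Reversing citrate utilisation → still no organism matches.
Reversing lysine decarboxylase → still no organism matches.
Reversing Motility (to +) → unique match: Burkholderia cepacia.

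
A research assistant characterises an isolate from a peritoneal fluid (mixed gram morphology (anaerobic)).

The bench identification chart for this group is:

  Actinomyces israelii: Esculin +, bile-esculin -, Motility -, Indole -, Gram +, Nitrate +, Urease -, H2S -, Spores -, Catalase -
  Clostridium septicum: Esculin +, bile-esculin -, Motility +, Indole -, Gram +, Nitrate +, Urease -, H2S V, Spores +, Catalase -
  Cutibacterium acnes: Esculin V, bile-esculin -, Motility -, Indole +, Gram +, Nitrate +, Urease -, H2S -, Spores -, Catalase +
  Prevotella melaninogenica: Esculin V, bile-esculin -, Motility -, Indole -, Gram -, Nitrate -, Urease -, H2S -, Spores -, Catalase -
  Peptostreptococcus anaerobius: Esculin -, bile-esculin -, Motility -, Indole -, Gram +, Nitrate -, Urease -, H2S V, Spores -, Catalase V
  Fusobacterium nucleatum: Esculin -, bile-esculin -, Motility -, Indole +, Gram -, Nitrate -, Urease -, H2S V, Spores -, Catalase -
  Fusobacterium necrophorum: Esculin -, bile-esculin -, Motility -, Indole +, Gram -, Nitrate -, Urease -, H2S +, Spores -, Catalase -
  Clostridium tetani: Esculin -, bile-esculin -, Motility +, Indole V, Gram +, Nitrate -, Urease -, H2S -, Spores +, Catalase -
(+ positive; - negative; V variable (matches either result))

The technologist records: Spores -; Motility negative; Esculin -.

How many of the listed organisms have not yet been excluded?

Spores -: excludes Clostridium septicum, Clostridium tetani — 6 left.
Esculin -: excludes Actinomyces israelii — 5 left.
Motility -: all 5 remaining candidates are consistent.
Still consistent: Cutibacterium acnes, Fusobacterium necrophorum, Fusobacterium nucleatum, Peptostreptococcus anaerobius, Prevotella melaninogenica.

5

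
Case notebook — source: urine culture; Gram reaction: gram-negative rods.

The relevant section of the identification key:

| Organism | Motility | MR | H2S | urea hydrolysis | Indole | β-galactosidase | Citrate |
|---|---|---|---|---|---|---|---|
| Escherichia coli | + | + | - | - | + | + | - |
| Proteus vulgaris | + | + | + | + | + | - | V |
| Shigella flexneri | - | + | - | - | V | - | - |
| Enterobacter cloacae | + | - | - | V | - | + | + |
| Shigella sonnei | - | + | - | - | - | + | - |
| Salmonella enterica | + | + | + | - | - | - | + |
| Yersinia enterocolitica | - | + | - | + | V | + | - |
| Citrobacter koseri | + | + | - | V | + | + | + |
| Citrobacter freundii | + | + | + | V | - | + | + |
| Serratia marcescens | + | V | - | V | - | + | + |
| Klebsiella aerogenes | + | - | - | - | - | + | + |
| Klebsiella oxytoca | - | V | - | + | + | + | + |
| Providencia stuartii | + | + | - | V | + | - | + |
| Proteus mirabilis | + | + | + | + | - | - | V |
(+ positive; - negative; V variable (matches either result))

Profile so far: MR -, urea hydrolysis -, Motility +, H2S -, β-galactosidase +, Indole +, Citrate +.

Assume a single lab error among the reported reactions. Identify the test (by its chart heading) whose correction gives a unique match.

As reported, no row in the chart matches all 7 reactions.
Reversing Motility → still no organism matches.
Reversing β-galactosidase → still no organism matches.
Reversing Indole → 3 organisms match (not unique).
Reversing Citrate → still no organism matches.
Reversing H2S → still no organism matches.
Reversing MR (to +) → unique match: Citrobacter koseri.
Reversing urea hydrolysis → still no organism matches.

MR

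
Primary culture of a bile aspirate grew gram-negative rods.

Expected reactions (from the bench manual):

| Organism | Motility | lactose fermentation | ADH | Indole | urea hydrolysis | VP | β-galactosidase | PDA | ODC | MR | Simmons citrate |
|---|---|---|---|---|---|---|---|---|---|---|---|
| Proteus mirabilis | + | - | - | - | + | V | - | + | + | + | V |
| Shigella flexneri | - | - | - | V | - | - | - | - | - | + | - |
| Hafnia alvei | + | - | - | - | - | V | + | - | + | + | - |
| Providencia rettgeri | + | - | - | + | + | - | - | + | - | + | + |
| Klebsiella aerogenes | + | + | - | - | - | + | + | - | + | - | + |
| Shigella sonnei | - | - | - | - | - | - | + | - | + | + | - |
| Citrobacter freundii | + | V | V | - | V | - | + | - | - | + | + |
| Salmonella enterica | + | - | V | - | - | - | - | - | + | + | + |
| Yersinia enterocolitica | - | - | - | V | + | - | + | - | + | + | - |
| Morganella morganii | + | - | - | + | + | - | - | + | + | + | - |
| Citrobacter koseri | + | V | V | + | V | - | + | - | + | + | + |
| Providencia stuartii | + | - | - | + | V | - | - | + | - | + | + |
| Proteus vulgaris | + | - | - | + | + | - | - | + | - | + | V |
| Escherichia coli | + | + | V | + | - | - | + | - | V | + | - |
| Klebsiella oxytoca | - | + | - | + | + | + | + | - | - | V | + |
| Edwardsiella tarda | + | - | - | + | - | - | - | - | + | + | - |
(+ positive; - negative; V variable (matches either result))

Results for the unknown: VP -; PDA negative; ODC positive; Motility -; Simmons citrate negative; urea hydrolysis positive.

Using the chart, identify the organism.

Yersinia enterocolitica

VP -: excludes Klebsiella aerogenes, Klebsiella oxytoca — 14 left.
urea hydrolysis +: excludes 6 organisms — 8 left.
Simmons citrate -: excludes Providencia rettgeri, Citrobacter freundii, Citrobacter koseri, Providencia stuartii — 4 left.
Motility -: excludes Proteus mirabilis, Morganella morganii, Proteus vulgaris — 1 left.
PDA -: the one remaining candidate is consistent.
ODC +: the one remaining candidate is consistent.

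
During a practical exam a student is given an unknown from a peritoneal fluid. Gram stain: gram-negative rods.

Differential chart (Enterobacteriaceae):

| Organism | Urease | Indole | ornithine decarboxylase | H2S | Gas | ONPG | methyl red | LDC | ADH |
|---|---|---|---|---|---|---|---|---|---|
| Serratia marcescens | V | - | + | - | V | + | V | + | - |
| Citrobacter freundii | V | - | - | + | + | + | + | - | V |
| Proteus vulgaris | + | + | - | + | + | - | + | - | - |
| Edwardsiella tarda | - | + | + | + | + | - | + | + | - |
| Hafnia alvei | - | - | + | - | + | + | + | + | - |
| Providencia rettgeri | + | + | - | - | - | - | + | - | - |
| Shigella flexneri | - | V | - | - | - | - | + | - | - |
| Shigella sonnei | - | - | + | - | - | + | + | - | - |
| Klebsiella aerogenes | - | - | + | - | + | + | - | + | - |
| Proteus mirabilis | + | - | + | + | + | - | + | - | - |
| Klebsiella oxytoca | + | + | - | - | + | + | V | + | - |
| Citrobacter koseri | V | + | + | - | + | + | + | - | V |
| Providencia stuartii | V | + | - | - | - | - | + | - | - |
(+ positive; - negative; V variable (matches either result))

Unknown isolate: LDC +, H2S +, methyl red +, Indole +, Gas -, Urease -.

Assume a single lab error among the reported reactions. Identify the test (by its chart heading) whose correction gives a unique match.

Gas

As reported, no row in the chart matches all 6 reactions.
Reversing LDC → still no organism matches.
Reversing methyl red → still no organism matches.
Reversing Indole → still no organism matches.
Reversing H2S → still no organism matches.
Reversing Urease → still no organism matches.
Reversing Gas (to +) → unique match: Edwardsiella tarda.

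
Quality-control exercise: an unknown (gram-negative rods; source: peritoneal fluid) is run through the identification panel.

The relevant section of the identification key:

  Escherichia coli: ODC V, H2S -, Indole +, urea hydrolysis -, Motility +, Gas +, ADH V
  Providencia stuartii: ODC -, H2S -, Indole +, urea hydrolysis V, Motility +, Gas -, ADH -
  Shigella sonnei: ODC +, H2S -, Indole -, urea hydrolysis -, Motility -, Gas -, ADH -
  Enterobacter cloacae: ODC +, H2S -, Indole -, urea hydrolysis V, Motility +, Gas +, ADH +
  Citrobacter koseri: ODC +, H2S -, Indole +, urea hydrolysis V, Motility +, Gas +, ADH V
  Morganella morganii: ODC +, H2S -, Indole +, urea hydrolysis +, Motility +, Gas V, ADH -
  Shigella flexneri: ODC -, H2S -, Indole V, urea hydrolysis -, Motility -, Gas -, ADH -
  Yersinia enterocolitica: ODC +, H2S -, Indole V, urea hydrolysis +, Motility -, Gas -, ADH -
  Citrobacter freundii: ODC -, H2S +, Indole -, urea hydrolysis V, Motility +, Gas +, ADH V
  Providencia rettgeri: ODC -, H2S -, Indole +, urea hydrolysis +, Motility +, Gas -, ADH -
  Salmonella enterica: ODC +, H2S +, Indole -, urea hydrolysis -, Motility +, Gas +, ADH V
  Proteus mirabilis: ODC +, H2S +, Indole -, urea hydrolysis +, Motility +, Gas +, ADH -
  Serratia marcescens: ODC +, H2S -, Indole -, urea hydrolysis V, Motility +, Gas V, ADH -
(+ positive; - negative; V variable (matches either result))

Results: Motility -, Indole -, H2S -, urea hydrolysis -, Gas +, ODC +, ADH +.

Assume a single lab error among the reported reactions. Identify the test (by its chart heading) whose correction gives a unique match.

Motility

As reported, no row in the chart matches all 7 reactions.
Reversing ADH → still no organism matches.
Reversing Motility (to +) → unique match: Enterobacter cloacae.
Reversing Indole → still no organism matches.
Reversing Gas → still no organism matches.
Reversing H2S → still no organism matches.
Reversing urea hydrolysis → still no organism matches.
Reversing ODC → still no organism matches.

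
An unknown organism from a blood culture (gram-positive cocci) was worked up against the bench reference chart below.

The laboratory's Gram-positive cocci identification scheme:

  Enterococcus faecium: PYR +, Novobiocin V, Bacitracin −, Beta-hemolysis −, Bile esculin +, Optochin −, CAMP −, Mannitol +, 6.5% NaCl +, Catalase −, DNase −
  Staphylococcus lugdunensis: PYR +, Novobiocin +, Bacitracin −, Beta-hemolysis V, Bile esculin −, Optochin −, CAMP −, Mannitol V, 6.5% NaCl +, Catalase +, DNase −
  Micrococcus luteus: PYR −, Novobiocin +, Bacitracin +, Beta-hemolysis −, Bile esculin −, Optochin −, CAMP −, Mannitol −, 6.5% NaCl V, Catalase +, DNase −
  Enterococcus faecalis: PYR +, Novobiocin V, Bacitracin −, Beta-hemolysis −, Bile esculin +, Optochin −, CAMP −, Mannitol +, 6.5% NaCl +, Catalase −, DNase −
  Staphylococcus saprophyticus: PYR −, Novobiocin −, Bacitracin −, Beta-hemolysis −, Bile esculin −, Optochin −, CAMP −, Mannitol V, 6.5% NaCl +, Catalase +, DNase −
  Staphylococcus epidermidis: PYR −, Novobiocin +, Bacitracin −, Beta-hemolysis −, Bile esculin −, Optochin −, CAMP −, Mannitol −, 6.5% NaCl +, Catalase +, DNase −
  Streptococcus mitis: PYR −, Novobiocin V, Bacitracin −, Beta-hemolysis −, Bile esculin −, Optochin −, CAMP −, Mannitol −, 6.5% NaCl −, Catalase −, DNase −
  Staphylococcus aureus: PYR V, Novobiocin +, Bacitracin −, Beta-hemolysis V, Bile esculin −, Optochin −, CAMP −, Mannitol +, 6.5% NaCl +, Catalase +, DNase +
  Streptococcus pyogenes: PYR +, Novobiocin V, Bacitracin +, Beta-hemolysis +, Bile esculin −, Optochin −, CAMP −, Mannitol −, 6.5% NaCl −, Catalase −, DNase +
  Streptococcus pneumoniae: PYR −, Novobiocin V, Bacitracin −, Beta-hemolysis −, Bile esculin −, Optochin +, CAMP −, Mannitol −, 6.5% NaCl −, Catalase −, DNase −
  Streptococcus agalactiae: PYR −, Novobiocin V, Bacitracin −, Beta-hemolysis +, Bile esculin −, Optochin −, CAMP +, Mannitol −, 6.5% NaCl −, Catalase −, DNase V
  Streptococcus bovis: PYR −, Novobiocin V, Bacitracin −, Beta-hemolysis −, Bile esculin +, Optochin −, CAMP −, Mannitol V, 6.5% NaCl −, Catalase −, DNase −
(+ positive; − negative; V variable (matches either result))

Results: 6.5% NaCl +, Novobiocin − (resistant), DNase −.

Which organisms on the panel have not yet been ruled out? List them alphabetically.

DNase −: excludes Staphylococcus aureus, Streptococcus pyogenes — 10 left.
6.5% NaCl +: excludes Streptococcus mitis, Streptococcus pneumoniae, Streptococcus agalactiae, Streptococcus bovis — 6 left.
Novobiocin −: excludes Staphylococcus lugdunensis, Micrococcus luteus, Staphylococcus epidermidis — 3 left.

Enterococcus faecalis, Enterococcus faecium, Staphylococcus saprophyticus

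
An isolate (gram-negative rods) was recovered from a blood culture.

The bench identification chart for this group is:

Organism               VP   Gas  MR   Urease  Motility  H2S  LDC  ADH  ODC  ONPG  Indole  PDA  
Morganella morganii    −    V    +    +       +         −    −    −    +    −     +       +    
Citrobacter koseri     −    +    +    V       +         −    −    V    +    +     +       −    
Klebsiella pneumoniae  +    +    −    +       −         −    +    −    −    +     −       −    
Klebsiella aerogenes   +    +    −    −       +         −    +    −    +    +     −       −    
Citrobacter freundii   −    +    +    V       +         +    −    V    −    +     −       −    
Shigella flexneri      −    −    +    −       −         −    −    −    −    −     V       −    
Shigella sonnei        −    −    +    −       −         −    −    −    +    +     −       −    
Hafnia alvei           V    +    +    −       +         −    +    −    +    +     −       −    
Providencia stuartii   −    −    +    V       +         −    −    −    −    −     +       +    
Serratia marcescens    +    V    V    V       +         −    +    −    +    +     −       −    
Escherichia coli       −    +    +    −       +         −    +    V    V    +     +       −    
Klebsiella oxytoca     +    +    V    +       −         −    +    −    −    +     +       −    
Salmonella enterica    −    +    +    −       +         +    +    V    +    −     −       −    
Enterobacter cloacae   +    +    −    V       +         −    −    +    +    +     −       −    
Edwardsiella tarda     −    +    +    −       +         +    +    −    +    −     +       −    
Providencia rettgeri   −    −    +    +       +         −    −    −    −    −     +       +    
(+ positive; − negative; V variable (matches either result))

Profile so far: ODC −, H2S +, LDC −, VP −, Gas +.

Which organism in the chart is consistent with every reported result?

Citrobacter freundii

ODC −: excludes 9 organisms — 7 left.
Gas +: excludes Shigella flexneri, Providencia stuartii, Providencia rettgeri — 4 left.
H2S +: excludes Klebsiella pneumoniae, Escherichia coli, Klebsiella oxytoca — 1 left.
LDC −: the one remaining candidate is consistent.
VP −: the one remaining candidate is consistent.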